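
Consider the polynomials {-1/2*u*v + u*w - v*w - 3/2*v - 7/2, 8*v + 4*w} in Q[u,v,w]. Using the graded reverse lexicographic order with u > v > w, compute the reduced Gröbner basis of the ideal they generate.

G = {u*w + 2/5*w**2 + 3/5*w - 14/5, v + 1/2*w}

This is the nonlinear analogue of row-reducing a linear system.

f_1 = -1/2*u*v + u*w - v*w - 3/2*v - 7/2, LT = u*v.
f_2 = 8*v + 4*w, LT = v.

S(f_1,f_2): lcm = u*v. S = -5/2*u*w + 2*v*w + 3*v + 7.
  reduce S modulo (f_1, f_2):
  remainder -5/2*u*w - w**2 - 3/2*w + 7 ≠ 0; add g_3 = -5/2*u*w - w**2 - 3/2*w + 7 to the basis.

The other S-polynomials (S(f_1,g_3), S(f_2,g_3)) all reduce to 0 modulo the current basis, so we have a Gröbner basis.
Inter-reduce: drop elements whose leading term is divisible by another's, tail-reduce, and make monic.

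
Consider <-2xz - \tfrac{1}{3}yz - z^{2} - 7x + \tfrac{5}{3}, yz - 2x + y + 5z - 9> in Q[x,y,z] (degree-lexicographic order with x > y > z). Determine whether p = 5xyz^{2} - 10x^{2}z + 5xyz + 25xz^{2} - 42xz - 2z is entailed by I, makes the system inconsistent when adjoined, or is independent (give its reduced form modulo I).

5xyz^{2} - 10x^{2}z + 5xyz + 25xz^{2} - 42xz - 2z is independent of I; its normal form modulo I is -\tfrac{3}{2}z^{2} - \tfrac{23}{2}x + \tfrac{1}{2}y + \tfrac{1}{2}z - 2.

First compute the reduced Gröbner basis of I by Buchberger's algorithm.
f_1 = -2xz - \tfrac{1}{3}yz - z^{2} - 7x + \tfrac{5}{3}, LT = xz.
f_2 = yz - 2x + y + 5z - 9, LT = yz.

S(f_1,f_2): lcm = xyz. S = \tfrac{1}{6}y^{2}z + \tfrac{1}{2}yz^{2} + 2x^{2} + \tfrac{5}{2}xy - 5xz + 9x - \tfrac{5}{6}y.
  reduce S modulo (f_1, f_2):
  remainder 2x^{2} + \tfrac{17}{6}xy - \tfrac{1}{6}y^{2} - \tfrac{1}{2}z^{2} + \tfrac{65}{3}x + \tfrac{4}{3}y + \tfrac{47}{6}z - \tfrac{28}{3} ≠ 0; add h_3 = 2x^{2} + \tfrac{17}{6}xy - \tfrac{1}{6}y^{2} - \tfrac{1}{2}z^{2} + \tfrac{65}{3}x + \tfrac{4}{3}y + \tfrac{47}{6}z - \tfrac{28}{3} to the basis.

The other S-polynomials (S(f_1,h_3), S(f_2,h_3)) all reduce to 0 modulo the current basis, so we have a Gröbner basis.
Inter-reduce: drop elements whose leading term is divisible by another's, tail-reduce, and make monic.
Reduced Gröbner basis: {x^{2} + \tfrac{17}{12}xy - \tfrac{1}{12}y^{2} - \tfrac{1}{4}z^{2} + \tfrac{65}{6}x + \tfrac{2}{3}y + \tfrac{47}{12}z - \tfrac{14}{3}, xz + \tfrac{1}{2}z^{2} + \tfrac{23}{6}x - \tfrac{1}{6}y - \tfrac{5}{6}z + \tfrac{2}{3}, yz - 2x + y + 5z - 9}.
Label its elements g_1 = x^{2} + \tfrac{17}{12}xy - \tfrac{1}{12}y^{2} - \tfrac{1}{4}z^{2} + \tfrac{65}{6}x + \tfrac{2}{3}y + \tfrac{47}{12}z - \tfrac{14}{3}, g_2 = xz + \tfrac{1}{2}z^{2} + \tfrac{23}{6}x - \tfrac{1}{6}y - \tfrac{5}{6}z + \tfrac{2}{3}, g_3 = yz - 2x + y + 5z - 9.

Reduce p = 5xyz^{2} - 10x^{2}z + 5xyz + 25xz^{2} - 42xz - 2z modulo G:
  leading term xyz^{2}: subtract (5yz)·g_2 from 5xyz^{2} - 10x^{2}z + 5xyz + 25xz^{2} - 42xz - 2z → -\tfrac{5}{2}yz^{3} - 10x^{2}z - \tfrac{85}{6}xyz + 25xz^{2} + \tfrac{5}{6}y^{2}z + \tfrac{25}{6}yz^{2} - 42xz - \tfrac{10}{3}yz - 2z
  leading term yz^{3}: subtract (-\tfrac{5}{2}z^{2})·g_3 from -\tfrac{5}{2}yz^{3} - 10x^{2}z - \tfrac{85}{6}xyz + 25xz^{2} + \tfrac{5}{6}y^{2}z + \tfrac{25}{6}yz^{2} - 42xz - \tfrac{10}{3}yz - 2z → -10x^{2}z - \tfrac{85}{6}xyz + 20xz^{2} + \tfrac{5}{6}y^{2}z + \tfrac{20}{3}yz^{2} + \tfrac{25}{2}z^{3} - 42xz - \tfrac{10}{3}yz - \tfrac{45}{2}z^{2} - 2z
  leading term x^{2}z: subtract (-10z)·g_1 from -10x^{2}z - \tfrac{85}{6}xyz + 20xz^{2} + \tfrac{5}{6}y^{2}z + \tfrac{20}{3}yz^{2} + \tfrac{25}{2}z^{3} - 42xz - \tfrac{10}{3}yz - \tfrac{45}{2}z^{2} - 2z → 20xz^{2} + \tfrac{20}{3}yz^{2} + 10z^{3} + \tfrac{199}{3}xz + \tfrac{10}{3}yz + \tfrac{50}{3}z^{2} - \tfrac{146}{3}z
  leading term xz^{2}: subtract (20z)·g_2 from 20xz^{2} + \tfrac{20}{3}yz^{2} + 10z^{3} + \tfrac{199}{3}xz + \tfrac{10}{3}yz + \tfrac{50}{3}z^{2} - \tfrac{146}{3}z → \tfrac{20}{3}yz^{2} - \tfrac{31}{3}xz + \tfrac{20}{3}yz + \tfrac{100}{3}z^{2} - 62z
  leading term yz^{2}: subtract (\tfrac{20}{3}z)·g_3 from \tfrac{20}{3}yz^{2} - \tfrac{31}{3}xz + \tfrac{20}{3}yz + \tfrac{100}{3}z^{2} - 62z → 3xz - 2z
  leading term xz: subtract (3)·g_2 from 3xz - 2z → -\tfrac{3}{2}z^{2} - \tfrac{23}{2}x + \tfrac{1}{2}y + \tfrac{1}{2}z - 2
  leading term z^{2}: no divisor's leading term divides it; move -\tfrac{3}{2}z^{2} to the remainder.
  leading term x: no divisor's leading term divides it; move -\tfrac{23}{2}x to the remainder.
  leading term y: no divisor's leading term divides it; move \tfrac{1}{2}y to the remainder.
  leading term z: no divisor's leading term divides it; move \tfrac{1}{2}z to the remainder.
  leading term 1: no divisor's leading term divides it; move -2 to the remainder.
  normal form = -\tfrac{3}{2}z^{2} - \tfrac{23}{2}x + \tfrac{1}{2}y + \tfrac{1}{2}z - 2.
The normal form is nonzero, so p ∉ I. Since p minus its normal form lies in I, I + (p) = I + (r) where r = -\tfrac{3}{2}z^{2} - \tfrac{23}{2}x + \tfrac{1}{2}y + \tfrac{1}{2}z - 2; decide whether this ideal is the whole ring.
Run Buchberger on G together with r (pairs among the g_i already reduce to 0 since G is a Gröbner basis):
g_1 = x^{2} + \tfrac{17}{12}xy - \tfrac{1}{12}y^{2} - \tfrac{1}{4}z^{2} + \tfrac{65}{6}x + \tfrac{2}{3}y + \tfrac{47}{12}z - \tfrac{14}{3}, LT = x^{2}.
g_2 = xz + \tfrac{1}{2}z^{2} + \tfrac{23}{6}x - \tfrac{1}{6}y - \tfrac{5}{6}z + \tfrac{2}{3}, LT = xz.
g_3 = yz - 2x + y + 5z - 9, LT = yz.
r = -\tfrac{3}{2}z^{2} - \tfrac{23}{2}x + \tfrac{1}{2}y + \tfrac{1}{2}z - 2, LT = z^{2}.

S(g_2,r): lcm = xz^{2}. S = \tfrac{1}{2}z^{3} - \tfrac{23}{3}x^{2} + \tfrac{1}{3}xy + \tfrac{25}{6}xz - \tfrac{1}{6}yz - \tfrac{5}{6}z^{2} - \tfrac{4}{3}x + \tfrac{2}{3}z.
  reduce S modulo (g_1, g_2, g_3, r):
  remainder \tfrac{403}{36}xy - \tfrac{23}{36}y^{2} + \tfrac{3655}{36}x + \tfrac{17}{4}y + \tfrac{529}{18}z - \tfrac{97}{3} ≠ 0; add m_5 = \tfrac{403}{36}xy - \tfrac{23}{36}y^{2} + \tfrac{3655}{36}x + \tfrac{17}{4}y + \tfrac{529}{18}z - \tfrac{97}{3} to the basis.

S(g_3,r): lcm = yz^{2}. S = -\tfrac{23}{3}xy - 2xz + \tfrac{1}{3}y^{2} + \tfrac{4}{3}yz + 5z^{2} - \tfrac{4}{3}y - 9z.
  reduce S modulo (g_1, g_2, g_3, r, m_5):
  remainder -\tfrac{42}{403}y^{2} + \tfrac{13648}{403}x + \tfrac{770}{403}y + \tfrac{1932}{403}z - \tfrac{20324}{1209} ≠ 0; add m_6 = -\tfrac{42}{403}y^{2} + \tfrac{13648}{403}x + \tfrac{770}{403}y + \tfrac{1932}{403}z - \tfrac{20324}{1209} to the basis.

The other S-polynomials (S(g_1,g_2), S(g_1,g_3), S(g_1,r), S(g_2,g_3), S(g_1,m_5), S(g_2,m_5), S(g_3,m_5), S(r,m_5), S(g_1,m_6), S(g_2,m_6), S(g_3,m_6), S(r,m_6), S(m_5,m_6)) all reduce to 0 modulo the current basis, so we have a Gröbner basis.
Inter-reduce: drop elements whose leading term is divisible by another's, tail-reduce, and make monic.
Reduced Gröbner basis: {x^{2} - \tfrac{19}{21}x + \tfrac{10}{63}, xy - \tfrac{199}{21}x - \tfrac{2}{3}y + \tfrac{398}{63}, xz - \tfrac{2}{3}z, y^{2} - \tfrac{6824}{21}x - \tfrac{55}{3}y - 46z + \tfrac{10162}{63}, yz - 2x + y + 5z - 9, z^{2} + \tfrac{23}{3}x - \tfrac{1}{3}y - \tfrac{1}{3}z + \tfrac{4}{3}}.
The reduced Gröbner basis of I + (p) is {x^{2} - \tfrac{19}{21}x + \tfrac{10}{63}, xy - \tfrac{199}{21}x - \tfrac{2}{3}y + \tfrac{398}{63}, xz - \tfrac{2}{3}z, y^{2} - \tfrac{6824}{21}x - \tfrac{55}{3}y - 46z + \tfrac{10162}{63}, yz - 2x + y + 5z - 9, z^{2} + \tfrac{23}{3}x - \tfrac{1}{3}y - \tfrac{1}{3}z + \tfrac{4}{3}} ≠ {1}, a proper ideal, so the enlarged system stays consistent: p is independent of I, with normal form -\tfrac{3}{2}z^{2} - \tfrac{23}{2}x + \tfrac{1}{2}y + \tfrac{1}{2}z - 2.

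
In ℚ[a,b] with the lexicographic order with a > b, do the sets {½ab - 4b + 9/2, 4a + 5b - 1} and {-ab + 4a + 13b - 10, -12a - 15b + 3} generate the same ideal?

Yes, the ideals are equal.

For a fixed monomial order, each ideal has a unique reduced Gröbner basis; comparing bases decides equality.
Buchberger on the first generating set:
f_1 = ½ab - 4b + 9/2, LT = ab.
f_2 = 4a + 5b - 1, LT = a.

S(f_1,f_2): lcm = ab. S = -5/4b² - 31/4b + 9.
  leading term b²: no divisor's leading term divides it; move -5/4b² to the remainder.
  leading term b: no divisor's leading term divides it; move -31/4b to the remainder.
  leading term 1: no divisor's leading term divides it; move 9 to the remainder.
  remainder -5/4b² - 31/4b + 9 ≠ 0; add g_3 = -5/4b² - 31/4b + 9 to the basis.

The other S-polynomials (S(f_1,g_3), S(f_2,g_3)) all reduce to 0 modulo the current basis, so we have a Gröbner basis.
Inter-reduce: drop elements whose leading term is divisible by another's, tail-reduce, and make monic.
Reduced Gröbner basis: {a + 5/4b - ¼, b² + 31/5b - 36/5}.

Buchberger on the second generating set:
h_1 = -ab + 4a + 13b - 10, LT = ab.
h_2 = -12a - 15b + 3, LT = a.

S(h_1,h_2): lcm = ab. S = -4a - 5/4b² - 51/4b + 10.
  leading term a: subtract (⅓)·h_2 from -4a - 5/4b² - 51/4b + 10 → -5/4b² - 31/4b + 9
  leading term b²: no divisor's leading term divides it; move -5/4b² to the remainder.
  leading term b: no divisor's leading term divides it; move -31/4b to the remainder.
  leading term 1: no divisor's leading term divides it; move 9 to the remainder.
  remainder -5/4b² - 31/4b + 9 ≠ 0; add k_3 = -5/4b² - 31/4b + 9 to the basis.

The other S-polynomials (S(h_1,k_3), S(h_2,k_3)) all reduce to 0 modulo the current basis, so we have a Gröbner basis.
Inter-reduce: drop elements whose leading term is divisible by another's, tail-reduce, and make monic.
Reduced Gröbner basis: {a + 5/4b - ¼, b² + 31/5b - 36/5}.

Same reduced basis, so the two generating sets span the same ideal.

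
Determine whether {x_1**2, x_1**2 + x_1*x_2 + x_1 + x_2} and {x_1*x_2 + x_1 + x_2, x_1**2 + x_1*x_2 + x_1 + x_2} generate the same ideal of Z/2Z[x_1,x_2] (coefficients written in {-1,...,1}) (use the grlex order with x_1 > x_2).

Since reduced Gröbner bases are canonical representatives of ideals under a given ordering, it suffices to compute and compare them.
Buchberger on the first generating set:
f_1 = x_1**2, LT = x_1**2.
f_2 = x_1**2 + x_1*x_2 + x_1 + x_2, LT = x_1**2.

S(f_1,f_2): lcm = x_1**2. S = x_1*x_2 + x_1 + x_2.
  reduce S modulo (f_1, f_2):
  remainder x_1*x_2 + x_1 + x_2 ≠ 0; add g_3 = x_1*x_2 + x_1 + x_2 to the basis.

S(f_1,g_3): lcm = x_1**2*x_2. S = x_1**2 + x_1*x_2.
  reduce S modulo (f_1, f_2, g_3):
  remainder x_1 + x_2 ≠ 0; add g_4 = x_1 + x_2 to the basis.

S(g_3,g_4): lcm = x_1*x_2. S = x_2**2 + x_1 + x_2.
  reduce S modulo (f_1, f_2, g_3, g_4):
  remainder x_2**2 ≠ 0; add g_5 = x_2**2 to the basis.

The other S-polynomials (S(f_2,g_3), S(f_1,g_4), S(f_2,g_4), S(f_1,g_5), S(f_2,g_5), S(g_3,g_5), S(g_4,g_5)) all reduce to 0 modulo the current basis, so we have a Gröbner basis.
Inter-reduce: drop elements whose leading term is divisible by another's, tail-reduce, and make monic.
Reduced Gröbner basis: {x_2**2, x_1 + x_2}.

Buchberger on the second generating set:
h_1 = x_1*x_2 + x_1 + x_2, LT = x_1*x_2.
h_2 = x_1**2 + x_1*x_2 + x_1 + x_2, LT = x_1**2.

S(h_1,h_2): lcm = x_1**2*x_2. S = x_1*x_2**2 + x_1**2 + x_2**2.
  reduce S modulo (h_1, h_2):
  remainder x_1 + x_2 ≠ 0; add k_3 = x_1 + x_2 to the basis.

S(h_1,k_3): lcm = x_1*x_2. S = x_2**2 + x_1 + x_2.
  reduce S modulo (h_1, h_2, k_3):
  remainder x_2**2 ≠ 0; add k_4 = x_2**2 to the basis.

The other S-polynomials (S(h_2,k_3), S(h_1,k_4), S(h_2,k_4), S(k_3,k_4)) all reduce to 0 modulo the current basis, so we have a Gröbner basis.
Inter-reduce: drop elements whose leading term is divisible by another's, tail-reduce, and make monic.
Reduced Gröbner basis: {x_2**2, x_1 + x_2}.

The two bases agree; hence the ideals are identical.
The choice of monomial ordering does not affect the verdict — as long as both bases are computed under the same ordering, their equality decides ideal equality.

Yes, the ideals are equal.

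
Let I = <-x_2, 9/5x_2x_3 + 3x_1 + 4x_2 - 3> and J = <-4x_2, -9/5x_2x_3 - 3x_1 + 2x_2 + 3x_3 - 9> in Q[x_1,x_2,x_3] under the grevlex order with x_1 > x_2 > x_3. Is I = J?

Since reduced Gröbner bases are canonical representatives of ideals under a given ordering, it suffices to compute and compare them.
Buchberger on the first generating set:
f_1 = -x_2, LT = x_2.
f_2 = 9/5x_2x_3 + 3x_1 + 4x_2 - 3, LT = x_2x_3.

S(f_1,f_2): lcm = x_2x_3. S = -5/3x_1 - 20/9x_2 + 5/3.
  leading term x_1: no divisor's leading term divides it; move -5/3x_1 to the remainder.
  leading term x_2: subtract (20/9)·f_1 from -20/9x_2 + 5/3 → 5/3
  leading term 1: no divisor's leading term divides it; move 5/3 to the remainder.
  remainder -5/3x_1 + 5/3 ≠ 0; add g_3 = -5/3x_1 + 5/3 to the basis.

The other S-polynomials (S(f_1,g_3), S(f_2,g_3)) all reduce to 0 modulo the current basis, so we have a Gröbner basis.
Inter-reduce: drop elements whose leading term is divisible by another's, tail-reduce, and make monic.
Reduced Gröbner basis: {x_1 - 1, x_2}.

Buchberger on the second generating set:
h_1 = -4x_2, LT = x_2.
h_2 = -9/5x_2x_3 - 3x_1 + 2x_2 + 3x_3 - 9, LT = x_2x_3.

S(h_1,h_2): lcm = x_2x_3. S = -5/3x_1 + 10/9x_2 + 5/3x_3 - 5.
  leading term x_1: no divisor's leading term divides it; move -5/3x_1 to the remainder.
  leading term x_2: subtract (-5/18)·h_1 from 10/9x_2 + 5/3x_3 - 5 → 5/3x_3 - 5
  leading term x_3: no divisor's leading term divides it; move 5/3x_3 to the remainder.
  leading term 1: no divisor's leading term divides it; move -5 to the remainder.
  remainder -5/3x_1 + 5/3x_3 - 5 ≠ 0; add k_3 = -5/3x_1 + 5/3x_3 - 5 to the basis.

The other S-polynomials (S(h_1,k_3), S(h_2,k_3)) all reduce to 0 modulo the current basis, so we have a Gröbner basis.
Inter-reduce: drop elements whose leading term is divisible by another's, tail-reduce, and make monic.
Reduced Gröbner basis: {x_1 - x_3 + 3, x_2}.

Since the reduced bases disagree, the two ideals are not the same.
The choice of monomial ordering does not affect the verdict — as long as both bases are computed under the same ordering, their equality decides ideal equality.

No, the ideals differ.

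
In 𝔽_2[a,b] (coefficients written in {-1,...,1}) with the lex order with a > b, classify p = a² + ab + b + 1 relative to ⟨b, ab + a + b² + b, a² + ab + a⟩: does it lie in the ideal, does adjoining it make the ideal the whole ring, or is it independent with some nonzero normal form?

Adjoining a² + ab + b + 1 makes the ideal the whole ring: the system is inconsistent.

First compute the reduced Gröbner basis of I by Buchberger's algorithm.
f_1 = b, LT = b.
f_2 = ab + a + b² + b, LT = ab.
f_3 = a² + ab + a, LT = a².

S(f_1,f_2): lcm = ab. S = a + b² + b.
  leading term a: no divisor's leading term divides it; move a to the remainder.
  leading term b²: subtract (b)·f_1 from b² + b → b
  leading term b: subtract (1)·f_1 from b → 0
  remainder a ≠ 0; add h_4 = a to the basis.

The other S-polynomials (S(f_1,f_3), S(f_2,f_3), S(f_1,h_4), S(f_2,h_4), S(f_3,h_4)) all reduce to 0 modulo the current basis, so we have a Gröbner basis.
Inter-reduce: drop elements whose leading term is divisible by another's, tail-reduce, and make monic.
Reduced Gröbner basis: {a, b}.
Label its elements g_1 = a, g_2 = b.

Reduce p = a² + ab + b + 1 modulo G:
  leading term a²: subtract (a)·g_1 from a² + ab + b + 1 → ab + b + 1
  leading term ab: subtract (b)·g_1 from ab + b + 1 → b + 1
  leading term b: subtract (1)·g_2 from b + 1 → 1
  leading term 1: no divisor's leading term divides it; move 1 to the remainder.
  normal form = 1.
The normal form is nonzero, so p ∉ I. Since p minus its normal form lies in I, I + (p) = I + (r) where r = 1; decide whether this ideal is the whole ring.
Here r = 1 is a nonzero constant, hence a unit: 1 ∈ I + (p), the Gröbner basis of I + (p) is {1}, and the enlarged system has no common solution — adjoining p is inconsistent.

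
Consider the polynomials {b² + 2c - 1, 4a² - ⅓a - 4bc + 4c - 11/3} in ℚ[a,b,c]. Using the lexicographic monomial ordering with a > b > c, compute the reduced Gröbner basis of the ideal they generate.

G = {a² - 1/12a - bc + c - 11/12, b² + 2c - 1}

f_1 = b² + 2c - 1, LT = b².
f_2 = 4a² - ⅓a - 4bc + 4c - 11/3, LT = a².

The S-polynomials (S(f_1,f_2)) all reduce to 0 modulo the current basis, so we have a Gröbner basis.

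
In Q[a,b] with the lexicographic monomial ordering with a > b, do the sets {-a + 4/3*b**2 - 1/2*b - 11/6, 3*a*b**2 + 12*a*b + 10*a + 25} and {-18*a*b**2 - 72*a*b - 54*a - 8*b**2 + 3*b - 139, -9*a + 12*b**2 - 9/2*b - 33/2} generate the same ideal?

Yes, the ideals are equal.

Equality of ideals is decidable: compute both reduced Gröbner bases (unique for the ordering) and check whether they agree.
Buchberger on the first generating set:
f_1 = -a + 4/3*b**2 - 1/2*b - 11/6, LT = a.
f_2 = 3*a*b**2 + 12*a*b + 10*a + 25, LT = a*b**2.

S(f_1,f_2): lcm = a*b**2. S = -4*a*b - 10/3*a - 4/3*b**4 + 1/2*b**3 + 11/6*b**2 - 25/3.
  reduce S modulo (f_1, f_2):
  remainder -4/3*b**4 - 29/6*b**3 - 11/18*b**2 + 9*b - 20/9 ≠ 0; add g_3 = -4/3*b**4 - 29/6*b**3 - 11/18*b**2 + 9*b - 20/9 to the basis.

The other S-polynomials (S(f_1,g_3), S(f_2,g_3)) all reduce to 0 modulo the current basis, so we have a Gröbner basis.
Inter-reduce: drop elements whose leading term is divisible by another's, tail-reduce, and make monic.
Reduced Gröbner basis: {a - 4/3*b**2 + 1/2*b + 11/6, b**4 + 29/8*b**3 + 11/24*b**2 - 27/4*b + 5/3}.

Buchberger on the second generating set:
h_1 = -18*a*b**2 - 72*a*b - 54*a - 8*b**2 + 3*b - 139, LT = a*b**2.
h_2 = -9*a + 12*b**2 - 9/2*b - 33/2, LT = a.

S(h_1,h_2): lcm = a*b**2. S = 4*a*b + 3*a + 4/3*b**4 - 1/2*b**3 - 25/18*b**2 - 1/6*b + 139/18.
  reduce S modulo (h_1, h_2):
  remainder 4/3*b**4 + 29/6*b**3 + 11/18*b**2 - 9*b + 20/9 ≠ 0; add k_3 = 4/3*b**4 + 29/6*b**3 + 11/18*b**2 - 9*b + 20/9 to the basis.

The other S-polynomials (S(h_1,k_3), S(h_2,k_3)) all reduce to 0 modulo the current basis, so we have a Gröbner basis.
Inter-reduce: drop elements whose leading term is divisible by another's, tail-reduce, and make monic.
Reduced Gröbner basis: {a - 4/3*b**2 + 1/2*b + 11/6, b**4 + 29/8*b**3 + 11/24*b**2 - 27/4*b + 5/3}.

Same reduced basis, so the two generating sets span the same ideal.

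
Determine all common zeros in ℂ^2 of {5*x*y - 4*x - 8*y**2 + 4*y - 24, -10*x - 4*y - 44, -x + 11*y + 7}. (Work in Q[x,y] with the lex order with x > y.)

{(-4, -1)}

Compute a lex Gröbner basis by Buchberger's algorithm.
f_1 = 5*x*y - 4*x - 8*y**2 + 4*y - 24, LT = x*y.
f_2 = -10*x - 4*y - 44, LT = x.
f_3 = -x + 11*y + 7, LT = x.

S(f_1,f_2): lcm = x*y. S = -4/5*x - 2*y**2 - 18/5*y - 24/5.
  leading term x: subtract (2/25)·f_2 from -4/5*x - 2*y**2 - 18/5*y - 24/5 → -2*y**2 - 82/25*y - 32/25
  leading term y**2: no divisor's leading term divides it; move -2*y**2 to the remainder.
  leading term y: no divisor's leading term divides it; move -82/25*y to the remainder.
  leading term 1: no divisor's leading term divides it; move -32/25 to the remainder.
  remainder -2*y**2 - 82/25*y - 32/25 ≠ 0; add h_4 = -2*y**2 - 82/25*y - 32/25 to the basis.

S(f_1,f_3): lcm = x*y. S = -4/5*x + 47/5*y**2 + 39/5*y - 24/5.
  leading term x: subtract (2/25)·f_2 from -4/5*x + 47/5*y**2 + 39/5*y - 24/5 → 47/5*y**2 + 203/25*y - 32/25
  leading term y**2: subtract (-47/10)·h_4 from 47/5*y**2 + 203/25*y - 32/25 → -912/125*y - 912/125
  leading term y: no divisor's leading term divides it; move -912/125*y to the remainder.
  leading term 1: no divisor's leading term divides it; move -912/125 to the remainder.
  remainder -912/125*y - 912/125 ≠ 0; add h_5 = -912/125*y - 912/125 to the basis.

The other S-polynomials (S(f_2,f_3), S(f_1,h_4), S(f_2,h_4), S(f_3,h_4), S(f_1,h_5), S(f_2,h_5), S(f_3,h_5), S(h_4,h_5)) all reduce to 0 modulo the current basis, so we have a Gröbner basis.
Inter-reduce: drop elements whose leading term is divisible by another's, tail-reduce, and make monic.
Reduced Gröbner basis: {x + 4, y + 1}.

Elimination: the polynomial y + 1 lies in the elimination ideal for y, so y ∈ {-1}. For each such y, the remaining basis elements (now univariate) give the rest of the solution.
  y = -1: the earlier basis element becomes x + 4 = 0, giving x = -4 — point (-4, -1).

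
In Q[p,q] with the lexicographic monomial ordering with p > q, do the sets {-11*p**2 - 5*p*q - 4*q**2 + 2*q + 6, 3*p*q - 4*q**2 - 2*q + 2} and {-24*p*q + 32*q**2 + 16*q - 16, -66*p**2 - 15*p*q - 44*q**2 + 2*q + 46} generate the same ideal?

Two ideals are equal iff their reduced Gröbner bases coincide (the reduced basis is unique for a fixed ordering).
Buchberger on the first generating set:
f_1 = -11*p**2 - 5*p*q - 4*q**2 + 2*q + 6, LT = p**2.
f_2 = 3*p*q - 4*q**2 - 2*q + 2, LT = p*q.

S(f_1,f_2): lcm = p**2*q. S = 59/33*p*q**2 + 2/3*p*q - 2/3*p + 4/11*q**3 - 2/11*q**2 - 6/11*q.
  leading term p*q**2: subtract (59/99*q)·f_2 from 59/33*p*q**2 + 2/3*p*q - 2/3*p + 4/11*q**3 - 2/11*q**2 - 6/11*q → 2/3*p*q - 2/3*p + 272/99*q**3 + 100/99*q**2 - 172/99*q
  leading term p*q: subtract (2/9)·f_2 from 2/3*p*q - 2/3*p + 272/99*q**3 + 100/99*q**2 - 172/99*q → -2/3*p + 272/99*q**3 + 188/99*q**2 - 128/99*q - 4/9
  leading term p: no divisor's leading term divides it; move -2/3*p to the remainder.
  leading term q**3: no divisor's leading term divides it; move 272/99*q**3 to the remainder.
  leading term q**2: no divisor's leading term divides it; move 188/99*q**2 to the remainder.
  leading term q: no divisor's leading term divides it; move -128/99*q to the remainder.
  leading term 1: no divisor's leading term divides it; move -4/9 to the remainder.
  remainder -2/3*p + 272/99*q**3 + 188/99*q**2 - 128/99*q - 4/9 ≠ 0; add g_3 = -2/3*p + 272/99*q**3 + 188/99*q**2 - 128/99*q - 4/9 to the basis.

S(f_1,g_3): lcm = p**2. S = 136/33*p*q**3 + 94/33*p*q**2 - 49/33*p*q - 2/3*p + 4/11*q**2 - 2/11*q - 6/11.
  leading term p*q**3: subtract (136/99*q**2)·f_2 from 136/33*p*q**3 + 94/33*p*q**2 - 49/33*p*q - 2/3*p + 4/11*q**2 - 2/11*q - 6/11 → 94/33*p*q**2 - 49/33*p*q - 2/3*p + 544/99*q**4 + 272/99*q**3 - 236/99*q**2 - 2/11*q - 6/11
  leading term p*q**2: subtract (94/99*q)·f_2 from 94/33*p*q**2 - 49/33*p*q - 2/3*p + 544/99*q**4 + 272/99*q**3 - 236/99*q**2 - 2/11*q - 6/11 → -49/33*p*q - 2/3*p + 544/99*q**4 + 72/11*q**3 - 16/33*q**2 - 206/99*q - 6/11
  leading term p*q: subtract (-49/99)·f_2 from -49/33*p*q - 2/3*p + 544/99*q**4 + 72/11*q**3 - 16/33*q**2 - 206/99*q - 6/11 → -2/3*p + 544/99*q**4 + 72/11*q**3 - 244/99*q**2 - 304/99*q + 4/9
  leading term p: subtract (1)·g_3 from -2/3*p + 544/99*q**4 + 72/11*q**3 - 244/99*q**2 - 304/99*q + 4/9 → 544/99*q**4 + 376/99*q**3 - 48/11*q**2 - 16/9*q + 8/9
  leading term q**4: no divisor's leading term divides it; move 544/99*q**4 to the remainder.
  leading term q**3: no divisor's leading term divides it; move 376/99*q**3 to the remainder.
  leading term q**2: no divisor's leading term divides it; move -48/11*q**2 to the remainder.
  leading term q: no divisor's leading term divides it; move -16/9*q to the remainder.
  leading term 1: no divisor's leading term divides it; move 8/9 to the remainder.
  remainder 544/99*q**4 + 376/99*q**3 - 48/11*q**2 - 16/9*q + 8/9 ≠ 0; add g_4 = 544/99*q**4 + 376/99*q**3 - 48/11*q**2 - 16/9*q + 8/9 to the basis.

The other S-polynomials (S(f_2,g_3), S(f_1,g_4), S(f_2,g_4), S(g_3,g_4)) all reduce to 0 modulo the current basis, so we have a Gröbner basis.
Inter-reduce: drop elements whose leading term is divisible by another's, tail-reduce, and make monic.
Reduced Gröbner basis: {p - 136/33*q**3 - 94/33*q**2 + 64/33*q + 2/3, q**4 + 47/68*q**3 - 27/34*q**2 - 11/34*q + 11/68}.

Buchberger on the second generating set:
h_1 = -24*p*q + 32*q**2 + 16*q - 16, LT = p*q.
h_2 = -66*p**2 - 15*p*q - 44*q**2 + 2*q + 46, LT = p**2.

S(h_1,h_2): lcm = p**2*q. S = -103/66*p*q**2 - 2/3*p*q + 2/3*p - 2/3*q**3 + 1/33*q**2 + 23/33*q.
  leading term p*q**2: subtract (103/1584*q)·h_1 from -103/66*p*q**2 - 2/3*p*q + 2/3*p - 2/3*q**3 + 1/33*q**2 + 23/33*q → -2/3*p*q + 2/3*p - 272/99*q**3 - 100/99*q**2 + 172/99*q
  leading term p*q: subtract (1/36)·h_1 from -2/3*p*q + 2/3*p - 272/99*q**3 - 100/99*q**2 + 172/99*q → 2/3*p - 272/99*q**3 - 188/99*q**2 + 128/99*q + 4/9
  leading term p: no divisor's leading term divides it; move 2/3*p to the remainder.
  leading term q**3: no divisor's leading term divides it; move -272/99*q**3 to the remainder.
  leading term q**2: no divisor's leading term divides it; move -188/99*q**2 to the remainder.
  leading term q: no divisor's leading term divides it; move 128/99*q to the remainder.
  leading term 1: no divisor's leading term divides it; move 4/9 to the remainder.
  remainder 2/3*p - 272/99*q**3 - 188/99*q**2 + 128/99*q + 4/9 ≠ 0; add k_3 = 2/3*p - 272/99*q**3 - 188/99*q**2 + 128/99*q + 4/9 to the basis.

S(h_1,k_3): lcm = p*q. S = 136/33*q**4 + 94/33*q**3 - 36/11*q**2 - 4/3*q + 2/3.
  leading term q**4: no divisor's leading term divides it; move 136/33*q**4 to the remainder.
  leading term q**3: no divisor's leading term divides it; move 94/33*q**3 to the remainder.
  leading term q**2: no divisor's leading term divides it; move -36/11*q**2 to the remainder.
  leading term q: no divisor's leading term divides it; move -4/3*q to the remainder.
  leading term 1: no divisor's leading term divides it; move 2/3 to the remainder.
  remainder 136/33*q**4 + 94/33*q**3 - 36/11*q**2 - 4/3*q + 2/3 ≠ 0; add k_4 = 136/33*q**4 + 94/33*q**3 - 36/11*q**2 - 4/3*q + 2/3 to the basis.

The other S-polynomials (S(h_2,k_3), S(h_1,k_4), S(h_2,k_4), S(k_3,k_4)) all reduce to 0 modulo the current basis, so we have a Gröbner basis.
Inter-reduce: drop elements whose leading term is divisible by another's, tail-reduce, and make monic.
Reduced Gröbner basis: {p - 136/33*q**3 - 94/33*q**2 + 64/33*q + 2/3, q**4 + 47/68*q**3 - 27/34*q**2 - 11/34*q + 11/68}.

These coincide, so the ideals are equal.

Yes, the ideals are equal.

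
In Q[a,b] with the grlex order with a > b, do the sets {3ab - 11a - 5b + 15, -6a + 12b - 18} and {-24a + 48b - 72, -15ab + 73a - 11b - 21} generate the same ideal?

For a fixed monomial order, each ideal has a unique reduced Gröbner basis; comparing bases decides equality.
Buchberger on the first generating set:
f_1 = 3ab - 11a - 5b + 15, LT = ab.
f_2 = -6a + 12b - 18, LT = a.

S(f_1,f_2): lcm = ab. S = 2b^{2} - \tfrac{11}{3}a - \tfrac{14}{3}b + 5.
  reduce S modulo (f_1, f_2):
  remainder 2b^{2} - 12b + 16 ≠ 0; add g_3 = 2b^{2} - 12b + 16 to the basis.

The other S-polynomials (S(f_1,g_3), S(f_2,g_3)) all reduce to 0 modulo the current basis, so we have a Gröbner basis.
Inter-reduce: drop elements whose leading term is divisible by another's, tail-reduce, and make monic.
Reduced Gröbner basis: {b^{2} - 6b + 8, a - 2b + 3}.

Buchberger on the second generating set:
h_1 = -24a + 48b - 72, LT = a.
h_2 = -15ab + 73a - 11b - 21, LT = ab.

S(h_1,h_2): lcm = ab. S = -2b^{2} + \tfrac{73}{15}a + \tfrac{34}{15}b - \tfrac{7}{5}.
  reduce S modulo (h_1, h_2):
  remainder -2b^{2} + 12b - 16 ≠ 0; add k_3 = -2b^{2} + 12b - 16 to the basis.

The other S-polynomials (S(h_1,k_3), S(h_2,k_3)) all reduce to 0 modulo the current basis, so we have a Gröbner basis.
Inter-reduce: drop elements whose leading term is divisible by another's, tail-reduce, and make monic.
Reduced Gröbner basis: {b^{2} - 6b + 8, a - 2b + 3}.

Same reduced basis, so the two generating sets span the same ideal.

Yes, the ideals are equal.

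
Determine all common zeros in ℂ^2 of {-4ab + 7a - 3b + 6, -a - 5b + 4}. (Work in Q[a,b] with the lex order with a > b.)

{(-1, 1), (-9/2, 17/10)}

Compute a lex Gröbner basis by Buchberger's algorithm.
f_1 = -4ab + 7a - 3b + 6, LT = ab.
f_2 = -a - 5b + 4, LT = a.

S(f_1,f_2): lcm = ab. S = -7/4a - 5b^2 + 19/4b - 3/2.
  leading term a: subtract (7/4)·f_2 from -7/4a - 5b^2 + 19/4b - 3/2 → -5b^2 + 27/2b - 17/2
  leading term b^2: no divisor's leading term divides it; move -5b^2 to the remainder.
  leading term b: no divisor's leading term divides it; move 27/2b to the remainder.
  leading term 1: no divisor's leading term divides it; move -17/2 to the remainder.
  remainder -5b^2 + 27/2b - 17/2 ≠ 0; add h_3 = -5b^2 + 27/2b - 17/2 to the basis.

The other S-polynomials (S(f_1,h_3), S(f_2,h_3)) all reduce to 0 modulo the current basis, so we have a Gröbner basis.
Inter-reduce: drop elements whose leading term is divisible by another's, tail-reduce, and make monic.
Reduced Gröbner basis: {a + 5b - 4, b^2 - 27/10b + 17/10}.

Since the basis is lex-ordered, b^2 - 27/10b + 17/10 is univariate in b. Its roots are {1, 17/10}. Back-substituting each root into the other basis elements fixes the other coordinates.
  b = 1: the earlier basis element becomes a + 1 = 0, giving a = -1 — point (-1, 1).
  b = 17/10: the earlier basis element becomes a + 9/2 = 0, giving a = -9/2 — point (-9/2, 17/10).
Substituting each solution back into the original system confirms all equations vanish.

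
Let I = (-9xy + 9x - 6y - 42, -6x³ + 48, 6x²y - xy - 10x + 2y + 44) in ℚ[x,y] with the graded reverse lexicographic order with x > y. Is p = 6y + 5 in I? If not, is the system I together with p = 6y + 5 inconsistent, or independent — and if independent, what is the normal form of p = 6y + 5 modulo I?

Adjoining 6y + 5 makes the ideal the whole ring: the system is inconsistent.

First compute the reduced Gröbner basis of I by Buchberger's algorithm.
f_1 = -9xy + 9x - 6y - 42, LT = xy.
f_2 = -6x³ + 48, LT = x³.
f_3 = 6x²y - xy - 10x + 2y + 44, LT = x²y.

S(f_1,f_2): lcm = x³y. S = -x³ + ⅔x²y + 14/3x² + 8y.
  reduce S modulo (f_1, f_2, f_3):
  remainder 16/3x² - 32/9x + 224/27y - 160/27 ≠ 0; add h_4 = 16/3x² - 32/9x + 224/27y - 160/27 to the basis.

S(f_1,f_3): lcm = x²y. S = -x² + ⅚xy + 19/3x - ⅓y - 22/3.
  reduce S modulo (f_1, f_2, f_3, h_4):
  remainder 13/2x + ⅔y - 37/3 ≠ 0; add h_5 = 13/2x + ⅔y - 37/3 to the basis.

S(f_2,f_3): lcm = x³y. S = ⅙x²y + 5/3x² - ⅓xy - 22/3x - 8y.
  reduce S modulo (f_1, f_2, f_3, h_4, h_5):
  remainder -1147/117y - 1147/117 ≠ 0; add h_6 = -1147/117y - 1147/117 to the basis.

The other S-polynomials (S(f_1,h_4), S(f_2,h_4), S(f_3,h_4), S(f_1,h_5), S(f_2,h_5), S(f_3,h_5), S(h_4,h_5), S(f_1,h_6), S(f_2,h_6), S(f_3,h_6), S(h_4,h_6), S(h_5,h_6)) all reduce to 0 modulo the current basis, so we have a Gröbner basis.
Inter-reduce: drop elements whose leading term is divisible by another's, tail-reduce, and make monic.
Reduced Gröbner basis: {x - 2, y + 1}.
Label its elements g_1 = x - 2, g_2 = y + 1.

Reduce p = 6y + 5 modulo G:
  leading term y: subtract (6)·g_2 from 6y + 5 → -1
  leading term 1: no divisor's leading term divides it; move -1 to the remainder.
  normal form = -1.
The normal form is nonzero, so p ∉ I. Since p minus its normal form lies in I, I + (p) = I + (r) where r = -1; decide whether this ideal is the whole ring.
Here r = -1 is a nonzero constant, hence a unit: 1 ∈ I + (p), the Gröbner basis of I + (p) is {1}, and the enlarged system has no common solution — adjoining p is inconsistent.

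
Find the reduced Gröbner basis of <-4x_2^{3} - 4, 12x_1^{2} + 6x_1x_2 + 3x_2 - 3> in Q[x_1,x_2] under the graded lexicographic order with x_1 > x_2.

G = {x_2^{3} + 1, x_1^{2} + \tfrac{1}{2}x_1x_2 + \tfrac{1}{4}x_2 - \tfrac{1}{4}}

f_1 = -4x_2^{3} - 4, LT = x_2^{3}.
f_2 = 12x_1^{2} + 6x_1x_2 + 3x_2 - 3, LT = x_1^{2}.

The S-polynomials (S(f_1,f_2)) all reduce to 0 modulo the current basis, so we have a Gröbner basis.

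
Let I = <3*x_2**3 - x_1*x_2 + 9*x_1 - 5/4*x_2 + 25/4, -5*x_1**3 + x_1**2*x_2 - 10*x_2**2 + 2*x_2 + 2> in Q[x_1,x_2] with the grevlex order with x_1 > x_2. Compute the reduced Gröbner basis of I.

G = {x_1**3 - 1/5*x_1**2*x_2 + 2*x_2**2 - 2/5*x_2 - 2/5, x_2**3 - 1/3*x_1*x_2 + 3*x_1 - 5/12*x_2 + 25/12}

f_1 = 3*x_2**3 - x_1*x_2 + 9*x_1 - 5/4*x_2 + 25/4, LT = x_2**3.
f_2 = -5*x_1**3 + x_1**2*x_2 - 10*x_2**2 + 2*x_2 + 2, LT = x_1**3.

S(f_1,f_2): leading monomials are coprime, so the S-polynomial reduces to 0 (Buchberger's first criterion).
Every S-polynomial of the final basis reduces to 0, so we have a Gröbner basis.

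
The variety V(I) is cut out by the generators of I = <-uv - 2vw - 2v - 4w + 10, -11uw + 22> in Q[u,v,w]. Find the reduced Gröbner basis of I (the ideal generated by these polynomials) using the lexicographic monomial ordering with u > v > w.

f_1 = -uv - 2vw - 2v - 4w + 10, LT = uv.
f_2 = -11uw + 22, LT = uw.

S(f_1,f_2): lcm = uvw. S = 2vw^2 + 2vw + 2v + 4w^2 - 10w.
  leading term vw^2: no divisor's leading term divides it; move 2vw^2 to the remainder.
  leading term vw: no divisor's leading term divides it; move 2vw to the remainder.
  leading term v: no divisor's leading term divides it; move 2v to the remainder.
  leading term w^2: no divisor's leading term divides it; move 4w^2 to the remainder.
  leading term w: no divisor's leading term divides it; move -10w to the remainder.
  remainder 2vw^2 + 2vw + 2v + 4w^2 - 10w ≠ 0; add g_3 = 2vw^2 + 2vw + 2v + 4w^2 - 10w to the basis.

The other S-polynomials (S(f_1,g_3), S(f_2,g_3)) all reduce to 0 modulo the current basis, so we have a Gröbner basis.

G = {uv + 2vw + 2v + 4w - 10, uw - 2, vw^2 + vw + v + 2w^2 - 5w}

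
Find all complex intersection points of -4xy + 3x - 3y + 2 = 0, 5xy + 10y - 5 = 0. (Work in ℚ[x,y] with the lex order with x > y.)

Compute a lex Gröbner basis by Buchberger's algorithm.
f_1 = -4xy + 3x - 3y + 2, LT = xy.
f_2 = 5xy + 10y - 5, LT = xy.

S(f_1,f_2): lcm = xy. S = -¾x - 5/4y + ½.
  leading term x: no divisor's leading term divides it; move -¾x to the remainder.
  leading term y: no divisor's leading term divides it; move -5/4y to the remainder.
  leading term 1: no divisor's leading term divides it; move ½ to the remainder.
  remainder -¾x - 5/4y + ½ ≠ 0; add h_3 = -¾x - 5/4y + ½ to the basis.

S(f_1,h_3): lcm = xy. S = -¾x - 5/3y² + 17/12y - ½.
  leading term x: subtract (1)·h_3 from -¾x - 5/3y² + 17/12y - ½ → -5/3y² + 8/3y - 1
  leading term y²: no divisor's leading term divides it; move -5/3y² to the remainder.
  leading term y: no divisor's leading term divides it; move 8/3y to the remainder.
  leading term 1: no divisor's leading term divides it; move -1 to the remainder.
  remainder -5/3y² + 8/3y - 1 ≠ 0; add h_4 = -5/3y² + 8/3y - 1 to the basis.

S(f_2,h_3): lcm = xy. S = -5/3y² + 8/3y - 1.
  leading term y²: subtract (1)·h_4 from -5/3y² + 8/3y - 1 → 0
  remainder 0.

S(f_1,h_4): lcm = xy². S = 17/20xy - ⅗x + ¾y² - ½y.
  leading term xy: subtract (-17/80)·f_1 from 17/20xy - ⅗x + ¾y² - ½y → 3/80x + ¾y² - 91/80y + 17/40
  leading term x: subtract (-1/20)·h_3 from 3/80x + ¾y² - 91/80y + 17/40 → ¾y² - 6/5y + 9/20
  leading term y²: subtract (-9/20)·h_4 from ¾y² - 6/5y + 9/20 → 0
  remainder 0.

S(f_2,h_4): lcm = xy². S = 8/5xy - ⅗x + 2y² - y.
  leading term xy: subtract (-⅖)·f_1 from 8/5xy - ⅗x + 2y² - y → ⅗x + 2y² - 11/5y + ⅘
  leading term x: subtract (-⅘)·h_3 from ⅗x + 2y² - 11/5y + ⅘ → 2y² - 16/5y + 6/5
  leading term y²: subtract (-6/5)·h_4 from 2y² - 16/5y + 6/5 → 0
  remainder 0.

S(h_3,h_4): leading monomials are coprime, so the S-polynomial reduces to 0 (Buchberger's first criterion).
Every S-polynomial of the final basis reduces to 0, so we have a Gröbner basis.
Inter-reduce: drop elements whose leading term is divisible by another's, tail-reduce, and make monic.
Reduced Gröbner basis: {x + 5/3y - ⅔, y² - 8/5y + ⅗}.

Since the basis is lex-ordered, y² - 8/5y + ⅗ is univariate in y. Its roots are {3/5, 1}. Back-substituting each root into the other basis elements fixes the other coordinates.
  y = 3/5: the earlier basis element becomes x + ⅓ = 0, giving x = -1/3 — point (-1/3, 3/5).
  y = 1: the earlier basis element becomes x + 1 = 0, giving x = -1 — point (-1, 1).
Each listed point satisfies every original equation (direct substitution).

{(-1/3, 3/5), (-1, 1)}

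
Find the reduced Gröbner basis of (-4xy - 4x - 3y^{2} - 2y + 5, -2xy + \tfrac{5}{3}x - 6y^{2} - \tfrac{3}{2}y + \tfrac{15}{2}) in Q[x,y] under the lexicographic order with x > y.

f_1 = -4xy - 4x - 3y^{2} - 2y + 5, LT = xy.
f_2 = -2xy + \tfrac{5}{3}x - 6y^{2} - \tfrac{3}{2}y + \tfrac{15}{2}, LT = xy.

S(f_1,f_2): lcm = xy. S = \tfrac{11}{6}x - \tfrac{9}{4}y^{2} - \tfrac{1}{4}y + \tfrac{5}{2}.
  leading term x: no divisor's leading term divides it; move \tfrac{11}{6}x to the remainder.
  leading term y^{2}: no divisor's leading term divides it; move -\tfrac{9}{4}y^{2} to the remainder.
  leading term y: no divisor's leading term divides it; move -\tfrac{1}{4}y to the remainder.
  leading term 1: no divisor's leading term divides it; move \tfrac{5}{2} to the remainder.
  remainder \tfrac{11}{6}x - \tfrac{9}{4}y^{2} - \tfrac{1}{4}y + \tfrac{5}{2} ≠ 0; add g_3 = \tfrac{11}{6}x - \tfrac{9}{4}y^{2} - \tfrac{1}{4}y + \tfrac{5}{2} to the basis.

S(f_1,g_3): lcm = xy. S = x + \tfrac{27}{22}y^{3} + \tfrac{39}{44}y^{2} - \tfrac{19}{22}y - \tfrac{5}{4}.
  leading term x: subtract (\tfrac{6}{11})·g_3 from x + \tfrac{27}{22}y^{3} + \tfrac{39}{44}y^{2} - \tfrac{19}{22}y - \tfrac{5}{4} → \tfrac{27}{22}y^{3} + \tfrac{93}{44}y^{2} - \tfrac{8}{11}y - \tfrac{115}{44}
  leading term y^{3}: no divisor's leading term divides it; move \tfrac{27}{22}y^{3} to the remainder.
  leading term y^{2}: no divisor's leading term divides it; move \tfrac{93}{44}y^{2} to the remainder.
  leading term y: no divisor's leading term divides it; move -\tfrac{8}{11}y to the remainder.
  leading term 1: no divisor's leading term divides it; move -\tfrac{115}{44} to the remainder.
  remainder \tfrac{27}{22}y^{3} + \tfrac{93}{44}y^{2} - \tfrac{8}{11}y - \tfrac{115}{44} ≠ 0; add g_4 = \tfrac{27}{22}y^{3} + \tfrac{93}{44}y^{2} - \tfrac{8}{11}y - \tfrac{115}{44} to the basis.

The other S-polynomials (S(f_2,g_3), S(f_1,g_4), S(f_2,g_4), S(g_3,g_4)) all reduce to 0 modulo the current basis, so we have a Gröbner basis.
Inter-reduce: drop elements whose leading term is divisible by another's, tail-reduce, and make monic.

G = {x - \tfrac{27}{22}y^{2} - \tfrac{3}{22}y + \tfrac{15}{11}, y^{3} + \tfrac{31}{18}y^{2} - \tfrac{16}{27}y - \tfrac{115}{54}}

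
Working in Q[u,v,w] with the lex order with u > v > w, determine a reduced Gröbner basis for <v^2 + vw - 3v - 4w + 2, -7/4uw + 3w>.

The reduced Gröbner basis is the canonical form of the ideal for this ordering.

f_1 = v^2 + vw - 3v - 4w + 2, LT = v^2.
f_2 = -7/4uw + 3w, LT = uw.

S(f_1,f_2): leading monomials are coprime, so the S-polynomial reduces to 0 (Buchberger's first criterion).
Every S-polynomial of the final basis reduces to 0, so we have a Gröbner basis.

G = {uw - 12/7w, v^2 + vw - 3v - 4w + 2}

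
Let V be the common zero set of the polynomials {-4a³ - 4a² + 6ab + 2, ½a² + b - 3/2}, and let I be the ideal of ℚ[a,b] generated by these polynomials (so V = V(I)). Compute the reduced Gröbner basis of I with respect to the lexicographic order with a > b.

Buchberger's algorithm terminates because the ascending chain of leading-term ideals stabilizes.

f_1 = -4a³ - 4a² + 6ab + 2, LT = a³.
f_2 = ½a² + b - 3/2, LT = a².

S(f_1,f_2): lcm = a³. S = a² - 7/2ab + 3a - ½.
  leading term a²: subtract (2)·f_2 from a² - 7/2ab + 3a - ½ → -7/2ab + 3a - 2b + 5/2
  leading term ab: no divisor's leading term divides it; move -7/2ab to the remainder.
  leading term a: no divisor's leading term divides it; move 3a to the remainder.
  leading term b: no divisor's leading term divides it; move -2b to the remainder.
  leading term 1: no divisor's leading term divides it; move 5/2 to the remainder.
  remainder -7/2ab + 3a - 2b + 5/2 ≠ 0; add g_3 = -7/2ab + 3a - 2b + 5/2 to the basis.

S(f_2,g_3): lcm = a²b. S = 6/7a² - 4/7ab + 5/7a + 2b² - 3b.
  leading term a²: subtract (12/7)·f_2 from 6/7a² - 4/7ab + 5/7a + 2b² - 3b → -4/7ab + 5/7a + 2b² - 33/7b + 18/7
  leading term ab: subtract (8/49)·g_3 from -4/7ab + 5/7a + 2b² - 33/7b + 18/7 → 11/49a + 2b² - 215/49b + 106/49
  leading term a: no divisor's leading term divides it; move 11/49a to the remainder.
  leading term b²: no divisor's leading term divides it; move 2b² to the remainder.
  leading term b: no divisor's leading term divides it; move -215/49b to the remainder.
  leading term 1: no divisor's leading term divides it; move 106/49 to the remainder.
  remainder 11/49a + 2b² - 215/49b + 106/49 ≠ 0; add g_4 = 11/49a + 2b² - 215/49b + 106/49 to the basis.

S(f_1,g_4): lcm = a³. S = -98/11a²b² + 215/11a²b - 95/11a² - 3/2ab - ½.
  leading term a²b²: subtract (-196/11b²)·f_2 from -98/11a²b² + 215/11a²b - 95/11a² - 3/2ab - ½ → 215/11a²b - 95/11a² - 3/2ab + 196/11b³ - 294/11b² - ½
  leading term a²b: subtract (430/11b)·f_2 from 215/11a²b - 95/11a² - 3/2ab + 196/11b³ - 294/11b² - ½ → -95/11a² - 3/2ab + 196/11b³ - 724/11b² + 645/11b - ½
  leading term a²: subtract (-190/11)·f_2 from -95/11a² - 3/2ab + 196/11b³ - 724/11b² + 645/11b - ½ → -3/2ab + 196/11b³ - 724/11b² + 835/11b - 581/22
  leading term ab: subtract (3/7)·g_3 from -3/2ab + 196/11b³ - 724/11b² + 835/11b - 581/22 → -9/7a + 196/11b³ - 724/11b² + 5911/77b - 2116/77
  leading term a: subtract (-63/11)·g_4 from -9/7a + 196/11b³ - 724/11b² + 5911/77b - 2116/77 → 196/11b³ - 598/11b² + 568/11b - 166/11
  leading term b³: no divisor's leading term divides it; move 196/11b³ to the remainder.
  leading term b²: no divisor's leading term divides it; move -598/11b² to the remainder.
  leading term b: no divisor's leading term divides it; move 568/11b to the remainder.
  leading term 1: no divisor's leading term divides it; move -166/11 to the remainder.
  remainder 196/11b³ - 598/11b² + 568/11b - 166/11 ≠ 0; add g_5 = 196/11b³ - 598/11b² + 568/11b - 166/11 to the basis.

The other S-polynomials (S(f_1,g_3), S(f_2,g_4), S(g_3,g_4), S(f_1,g_5), S(f_2,g_5), S(g_3,g_5), S(g_4,g_5)) all reduce to 0 modulo the current basis, so we have a Gröbner basis.
Inter-reduce: drop elements whose leading term is divisible by another's, tail-reduce, and make monic.

G = {a + 98/11b² - 215/11b + 106/11, b³ - 299/98b² + 142/49b - 83/98}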